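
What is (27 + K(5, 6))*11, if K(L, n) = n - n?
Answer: 297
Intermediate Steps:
K(L, n) = 0
(27 + K(5, 6))*11 = (27 + 0)*11 = 27*11 = 297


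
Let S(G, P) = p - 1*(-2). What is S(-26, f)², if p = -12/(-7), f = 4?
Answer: 676/49 ≈ 13.796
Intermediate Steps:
p = 12/7 (p = -12*(-⅐) = 12/7 ≈ 1.7143)
S(G, P) = 26/7 (S(G, P) = 12/7 - 1*(-2) = 12/7 + 2 = 26/7)
S(-26, f)² = (26/7)² = 676/49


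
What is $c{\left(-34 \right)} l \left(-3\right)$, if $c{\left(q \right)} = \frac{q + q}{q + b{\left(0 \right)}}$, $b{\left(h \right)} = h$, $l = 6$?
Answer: $-36$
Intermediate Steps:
$c{\left(q \right)} = 2$ ($c{\left(q \right)} = \frac{q + q}{q + 0} = \frac{2 q}{q} = 2$)
$c{\left(-34 \right)} l \left(-3\right) = 2 \cdot 6 \left(-3\right) = 2 \left(-18\right) = -36$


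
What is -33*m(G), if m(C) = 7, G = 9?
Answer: -231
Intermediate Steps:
-33*m(G) = -33*7 = -231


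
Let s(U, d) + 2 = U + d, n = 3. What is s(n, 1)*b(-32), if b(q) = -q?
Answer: 64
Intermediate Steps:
s(U, d) = -2 + U + d (s(U, d) = -2 + (U + d) = -2 + U + d)
s(n, 1)*b(-32) = (-2 + 3 + 1)*(-1*(-32)) = 2*32 = 64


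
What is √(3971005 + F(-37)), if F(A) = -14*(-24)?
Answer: 11*√32821 ≈ 1992.8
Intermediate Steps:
F(A) = 336
√(3971005 + F(-37)) = √(3971005 + 336) = √3971341 = 11*√32821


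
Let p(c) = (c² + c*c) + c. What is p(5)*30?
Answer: 1650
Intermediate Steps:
p(c) = c + 2*c² (p(c) = (c² + c²) + c = 2*c² + c = c + 2*c²)
p(5)*30 = (5*(1 + 2*5))*30 = (5*(1 + 10))*30 = (5*11)*30 = 55*30 = 1650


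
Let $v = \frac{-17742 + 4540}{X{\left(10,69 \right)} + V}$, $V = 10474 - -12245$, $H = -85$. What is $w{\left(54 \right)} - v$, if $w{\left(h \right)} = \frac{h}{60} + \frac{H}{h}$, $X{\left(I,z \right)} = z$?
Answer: $- \frac{1799}{18990} \approx -0.094734$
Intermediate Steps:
$V = 22719$ ($V = 10474 + 12245 = 22719$)
$w{\left(h \right)} = - \frac{85}{h} + \frac{h}{60}$ ($w{\left(h \right)} = \frac{h}{60} - \frac{85}{h} = - \frac{85}{h} + \frac{h}{60}$)
$v = - \frac{6601}{11394}$ ($v = \frac{-17742 + 4540}{69 + 22719} = - \frac{13202}{22788} = \left(-13202\right) \frac{1}{22788} = - \frac{6601}{11394} \approx -0.57934$)
$w{\left(54 \right)} - v = \left(- \frac{85}{54} + \frac{1}{60} \cdot 54\right) - - \frac{6601}{11394} = \left(\left(-85\right) \frac{1}{54} + \frac{9}{10}\right) + \frac{6601}{11394} = \left(- \frac{85}{54} + \frac{9}{10}\right) + \frac{6601}{11394} = - \frac{91}{135} + \frac{6601}{11394} = - \frac{1799}{18990}$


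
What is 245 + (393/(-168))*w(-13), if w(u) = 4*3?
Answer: 3037/14 ≈ 216.93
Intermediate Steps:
w(u) = 12
245 + (393/(-168))*w(-13) = 245 + (393/(-168))*12 = 245 + (393*(-1/168))*12 = 245 - 131/56*12 = 245 - 393/14 = 3037/14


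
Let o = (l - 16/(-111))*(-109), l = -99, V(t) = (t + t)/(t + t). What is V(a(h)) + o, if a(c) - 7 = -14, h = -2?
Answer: 1196168/111 ≈ 10776.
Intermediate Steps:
a(c) = -7 (a(c) = 7 - 14 = -7)
V(t) = 1 (V(t) = (2*t)/((2*t)) = (2*t)*(1/(2*t)) = 1)
o = 1196057/111 (o = (-99 - 16/(-111))*(-109) = (-99 - 16*(-1/111))*(-109) = (-99 + 16/111)*(-109) = -10973/111*(-109) = 1196057/111 ≈ 10775.)
V(a(h)) + o = 1 + 1196057/111 = 1196168/111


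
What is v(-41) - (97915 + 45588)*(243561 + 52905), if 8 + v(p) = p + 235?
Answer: -42543760212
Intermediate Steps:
v(p) = 227 + p (v(p) = -8 + (p + 235) = -8 + (235 + p) = 227 + p)
v(-41) - (97915 + 45588)*(243561 + 52905) = (227 - 41) - (97915 + 45588)*(243561 + 52905) = 186 - 143503*296466 = 186 - 1*42543760398 = 186 - 42543760398 = -42543760212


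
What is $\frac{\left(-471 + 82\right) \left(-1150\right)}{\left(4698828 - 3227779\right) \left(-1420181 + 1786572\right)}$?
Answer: $\frac{447350}{538979114159} \approx 8.2999 \cdot 10^{-7}$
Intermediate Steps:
$\frac{\left(-471 + 82\right) \left(-1150\right)}{\left(4698828 - 3227779\right) \left(-1420181 + 1786572\right)} = \frac{\left(-389\right) \left(-1150\right)}{1471049 \cdot 366391} = \frac{447350}{538979114159}$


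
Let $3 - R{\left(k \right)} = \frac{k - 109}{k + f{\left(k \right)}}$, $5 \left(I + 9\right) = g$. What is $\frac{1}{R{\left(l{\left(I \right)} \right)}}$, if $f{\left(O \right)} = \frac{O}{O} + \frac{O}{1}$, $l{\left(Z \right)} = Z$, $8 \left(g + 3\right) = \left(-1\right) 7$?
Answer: $- \frac{742}{2525} \approx -0.29386$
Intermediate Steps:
$g = - \frac{31}{8}$ ($g = -3 + \frac{\left(-1\right) 7}{8} = -3 + \frac{1}{8} \left(-7\right) = -3 - \frac{7}{8} = - \frac{31}{8} \approx -3.875$)
$I = - \frac{391}{40}$ ($I = -9 + \frac{1}{5} \left(- \frac{31}{8}\right) = -9 - \frac{31}{40} = - \frac{391}{40} \approx -9.775$)
$f{\left(O \right)} = 1 + O$ ($f{\left(O \right)} = 1 + O 1 = 1 + O$)
$R{\left(k \right)} = 3 - \frac{-109 + k}{1 + 2 k}$ ($R{\left(k \right)} = 3 - \frac{k - 109}{k + \left(1 + k\right)} = 3 - \frac{-109 + k}{1 + 2 k}$)
$\frac{1}{R{\left(l{\left(I \right)} \right)}} = \frac{1}{\frac{1}{1 + 2 \left(- \frac{391}{40}\right)} \left(112 + 5 \left(- \frac{391}{40}\right)\right)} = \frac{1}{\frac{1}{1 - \frac{391}{20}} \left(112 - \frac{391}{8}\right)} = \frac{1}{\frac{1}{- \frac{371}{20}} \cdot \frac{505}{8}} = \frac{1}{\left(- \frac{20}{371}\right) \frac{505}{8}} = \frac{1}{- \frac{2525}{742}} = - \frac{742}{2525}$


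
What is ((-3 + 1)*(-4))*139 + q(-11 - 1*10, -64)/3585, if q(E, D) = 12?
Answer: 1328844/1195 ≈ 1112.0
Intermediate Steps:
((-3 + 1)*(-4))*139 + q(-11 - 1*10, -64)/3585 = ((-3 + 1)*(-4))*139 + 12/3585 = -2*(-4)*139 + 12*(1/3585) = 8*139 + 4/1195 = 1112 + 4/1195 = 1328844/1195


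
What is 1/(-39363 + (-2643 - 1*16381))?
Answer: -1/58387 ≈ -1.7127e-5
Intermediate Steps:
1/(-39363 + (-2643 - 1*16381)) = 1/(-39363 + (-2643 - 16381)) = 1/(-39363 - 19024) = 1/(-58387) = -1/58387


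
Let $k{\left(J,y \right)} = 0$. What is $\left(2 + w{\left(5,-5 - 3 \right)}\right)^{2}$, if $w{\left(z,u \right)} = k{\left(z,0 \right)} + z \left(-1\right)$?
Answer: $9$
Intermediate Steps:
$w{\left(z,u \right)} = - z$ ($w{\left(z,u \right)} = 0 + z \left(-1\right) = 0 - z = - z$)
$\left(2 + w{\left(5,-5 - 3 \right)}\right)^{2} = \left(2 - 5\right)^{2} = \left(-3\right)^{2} = 9$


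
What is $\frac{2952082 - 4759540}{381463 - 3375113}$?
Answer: $\frac{903729}{1496825} \approx 0.60376$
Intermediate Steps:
$\frac{2952082 - 4759540}{381463 - 3375113} = - \frac{1807458}{-2993650} = \left(-1807458\right) \left(- \frac{1}{2993650}\right) = \frac{903729}{1496825}$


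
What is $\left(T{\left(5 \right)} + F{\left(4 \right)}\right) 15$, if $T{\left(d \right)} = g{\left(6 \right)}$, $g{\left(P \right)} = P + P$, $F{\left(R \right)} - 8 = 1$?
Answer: $315$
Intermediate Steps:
$F{\left(R \right)} = 9$ ($F{\left(R \right)} = 8 + 1 = 9$)
$g{\left(P \right)} = 2 P$
$T{\left(d \right)} = 12$ ($T{\left(d \right)} = 2 \cdot 6 = 12$)
$\left(T{\left(5 \right)} + F{\left(4 \right)}\right) 15 = \left(12 + 9\right) 15 = 21 \cdot 15 = 315$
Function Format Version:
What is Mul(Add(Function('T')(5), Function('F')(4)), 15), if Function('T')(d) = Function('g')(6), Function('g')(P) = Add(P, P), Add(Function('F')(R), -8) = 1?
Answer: 315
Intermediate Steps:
Function('F')(R) = 9 (Function('F')(R) = Add(8, 1) = 9)
Function('g')(P) = Mul(2, P)
Function('T')(d) = 12 (Function('T')(d) = Mul(2, 6) = 12)
Mul(Add(Function('T')(5), Function('F')(4)), 15) = Mul(Add(12, 9), 15) = Mul(21, 15) = 315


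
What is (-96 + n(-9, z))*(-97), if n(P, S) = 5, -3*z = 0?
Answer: 8827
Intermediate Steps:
z = 0 (z = -⅓*0 = 0)
(-96 + n(-9, z))*(-97) = (-96 + 5)*(-97) = -91*(-97) = 8827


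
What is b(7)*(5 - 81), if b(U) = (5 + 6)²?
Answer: -9196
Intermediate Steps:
b(U) = 121 (b(U) = 11² = 121)
b(7)*(5 - 81) = 121*(5 - 81) = 121*(-76) = -9196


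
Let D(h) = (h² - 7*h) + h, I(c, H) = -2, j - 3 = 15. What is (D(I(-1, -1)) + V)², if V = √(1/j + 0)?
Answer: (96 + √2)²/36 ≈ 263.60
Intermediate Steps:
j = 18 (j = 3 + 15 = 18)
D(h) = h² - 6*h
V = √2/6 (V = √(1/18 + 0) = √(1/18) = √2/6 ≈ 0.23570)
(D(I(-1, -1)) + V)² = (-2*(-6 - 2) + √2/6)² = (-2*(-8) + √2/6)² = (16 + √2/6)²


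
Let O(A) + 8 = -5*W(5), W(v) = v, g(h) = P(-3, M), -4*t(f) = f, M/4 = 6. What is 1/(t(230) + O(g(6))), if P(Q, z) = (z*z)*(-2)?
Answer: -2/181 ≈ -0.011050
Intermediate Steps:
M = 24 (M = 4*6 = 24)
t(f) = -f/4
P(Q, z) = -2*z² (P(Q, z) = z²*(-2) = -2*z²)
g(h) = -1152 (g(h) = -2*24² = -2*576 = -1152)
O(A) = -33 (O(A) = -8 - 5*5 = -8 - 25 = -33)
1/(t(230) + O(g(6))) = 1/(-¼*230 - 33) = 1/(-115/2 - 33) = 1/(-181/2) = -2/181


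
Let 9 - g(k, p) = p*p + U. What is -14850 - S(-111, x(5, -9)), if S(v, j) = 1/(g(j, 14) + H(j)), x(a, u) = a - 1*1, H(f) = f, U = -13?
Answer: -2524499/170 ≈ -14850.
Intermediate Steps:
x(a, u) = -1 + a (x(a, u) = a - 1 = -1 + a)
g(k, p) = 22 - p² (g(k, p) = 9 - (p*p - 13) = 9 - (p² - 13) = 9 - (-13 + p²) = 9 + (13 - p²) = 22 - p²)
S(v, j) = 1/(-174 + j) (S(v, j) = 1/((22 - 1*14²) + j) = 1/((22 - 1*196) + j) = 1/((22 - 196) + j) = 1/(-174 + j))
-14850 - S(-111, x(5, -9)) = -14850 - 1/(-174 + (-1 + 5)) = -14850 - 1/(-174 + 4) = -14850 - 1/(-170) = -14850 - 1*(-1/170) = -14850 + 1/170 = -2524499/170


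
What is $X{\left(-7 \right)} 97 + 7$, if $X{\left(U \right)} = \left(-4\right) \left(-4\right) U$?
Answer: $-10857$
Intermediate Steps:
$X{\left(U \right)} = 16 U$
$X{\left(-7 \right)} 97 + 7 = 16 \left(-7\right) 97 + 7 = \left(-112\right) 97 + 7 = -10864 + 7 = -10857$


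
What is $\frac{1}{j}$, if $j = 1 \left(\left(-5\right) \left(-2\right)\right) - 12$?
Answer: $- \frac{1}{2} \approx -0.5$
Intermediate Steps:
$j = -2$ ($j = 1 \cdot 10 - 12 = 10 - 12 = -2$)
$\frac{1}{j} = \frac{1}{-2} = - \frac{1}{2}$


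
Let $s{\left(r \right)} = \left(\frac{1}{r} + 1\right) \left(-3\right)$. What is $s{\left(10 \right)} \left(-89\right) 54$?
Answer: $\frac{79299}{5} \approx 15860.0$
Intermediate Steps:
$s{\left(r \right)} = -3 - \frac{3}{r}$ ($s{\left(r \right)} = \left(1 + \frac{1}{r}\right) \left(-3\right) = -3 - \frac{3}{r}$)
$s{\left(10 \right)} \left(-89\right) 54 = \left(-3 - \frac{3}{10}\right) \left(-89\right) 54 = \left(- \frac{33}{10}\right) \left(-89\right) 54 = \frac{2937}{10} \cdot 54 = \frac{79299}{5}$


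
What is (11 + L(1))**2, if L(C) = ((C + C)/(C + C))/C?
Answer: 144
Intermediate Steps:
L(C) = 1/C (L(C) = ((2*C)/((2*C)))/C = ((2*C)*(1/(2*C)))/C = 1/C)
(11 + L(1))**2 = (11 + 1/1)**2 = (11 + 1)**2 = 12**2 = 144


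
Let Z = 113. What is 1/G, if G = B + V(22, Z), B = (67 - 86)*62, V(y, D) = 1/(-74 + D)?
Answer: -39/45941 ≈ -0.00084891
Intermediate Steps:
B = -1178 (B = -19*62 = -1178)
G = -45941/39 (G = -1178 + 1/(-74 + 113) = -1178 + 1/39 = -45941/39 ≈ -1178.0)
1/G = 1/(-45941/39) = -39/45941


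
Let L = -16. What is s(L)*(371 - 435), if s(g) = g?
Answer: 1024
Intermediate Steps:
s(L)*(371 - 435) = -16*(371 - 435) = -16*(-64) = 1024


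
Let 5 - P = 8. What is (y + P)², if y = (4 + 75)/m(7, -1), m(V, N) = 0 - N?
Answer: 5776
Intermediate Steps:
P = -3 (P = 5 - 1*8 = 5 - 8 = -3)
m(V, N) = -N
y = 79 (y = (4 + 75)/((-1*(-1))) = 79/1 = 79*1 = 79)
(y + P)² = (79 - 3)² = 76² = 5776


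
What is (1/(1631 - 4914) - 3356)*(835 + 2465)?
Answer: -36358571700/3283 ≈ -1.1075e+7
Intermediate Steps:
(1/(1631 - 4914) - 3356)*(835 + 2465) = (1/(-3283) - 3356)*3300 = (-1/3283 - 3356)*3300 = -11017749/3283*3300 = -36358571700/3283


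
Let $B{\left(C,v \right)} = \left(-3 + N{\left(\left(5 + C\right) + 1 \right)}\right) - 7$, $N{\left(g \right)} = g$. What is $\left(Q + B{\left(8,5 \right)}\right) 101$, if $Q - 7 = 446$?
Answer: $46157$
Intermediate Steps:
$Q = 453$ ($Q = 7 + 446 = 453$)
$B{\left(C,v \right)} = -4 + C$ ($B{\left(C,v \right)} = \left(-3 + \left(\left(5 + C\right) + 1\right)\right) - 7 = \left(-3 + \left(6 + C\right)\right) - 7 = \left(3 + C\right) - 7 = -4 + C$)
$\left(Q + B{\left(8,5 \right)}\right) 101 = \left(453 + \left(-4 + 8\right)\right) 101 = \left(453 + 4\right) 101 = 457 \cdot 101 = 46157$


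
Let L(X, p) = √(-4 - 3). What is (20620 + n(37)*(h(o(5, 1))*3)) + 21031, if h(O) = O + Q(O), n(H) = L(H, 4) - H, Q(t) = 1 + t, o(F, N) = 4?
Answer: 40652 + 27*I*√7 ≈ 40652.0 + 71.435*I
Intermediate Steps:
L(X, p) = I*√7 (L(X, p) = √(-7) = I*√7)
n(H) = -H + I*√7 (n(H) = I*√7 - H = -H + I*√7)
h(O) = 1 + 2*O (h(O) = O + (1 + O) = 1 + 2*O)
(20620 + n(37)*(h(o(5, 1))*3)) + 21031 = (20620 + (-1*37 + I*√7)*((1 + 2*4)*3)) + 21031 = (20620 + (-37 + I*√7)*((1 + 8)*3)) + 21031 = (20620 + (-37 + I*√7)*(9*3)) + 21031 = (20620 + (-37 + I*√7)*27) + 21031 = (20620 + (-999 + 27*I*√7)) + 21031 = (19621 + 27*I*√7) + 21031 = 40652 + 27*I*√7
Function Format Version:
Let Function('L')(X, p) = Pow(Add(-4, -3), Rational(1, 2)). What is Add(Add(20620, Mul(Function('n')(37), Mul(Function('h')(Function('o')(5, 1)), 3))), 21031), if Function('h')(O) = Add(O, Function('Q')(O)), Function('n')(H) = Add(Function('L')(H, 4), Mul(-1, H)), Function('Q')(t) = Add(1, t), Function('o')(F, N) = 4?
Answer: Add(40652, Mul(27, I, Pow(7, Rational(1, 2)))) ≈ Add(40652., Mul(71.435, I))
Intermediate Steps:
Function('L')(X, p) = Mul(I, Pow(7, Rational(1, 2))) (Function('L')(X, p) = Pow(-7, Rational(1, 2)) = Mul(I, Pow(7, Rational(1, 2))))
Function('n')(H) = Add(Mul(-1, H), Mul(I, Pow(7, Rational(1, 2)))) (Function('n')(H) = Add(Mul(I, Pow(7, Rational(1, 2))), Mul(-1, H)) = Add(Mul(-1, H), Mul(I, Pow(7, Rational(1, 2)))))
Function('h')(O) = Add(1, Mul(2, O)) (Function('h')(O) = Add(O, Add(1, O)) = Add(1, Mul(2, O)))
Add(Add(20620, Mul(Function('n')(37), Mul(Function('h')(Function('o')(5, 1)), 3))), 21031) = Add(Add(20620, Mul(Add(Mul(-1, 37), Mul(I, Pow(7, Rational(1, 2)))), Mul(Add(1, Mul(2, 4)), 3))), 21031) = Add(Add(20620, Mul(Add(-37, Mul(I, Pow(7, Rational(1, 2)))), Mul(Add(1, 8), 3))), 21031) = Add(Add(20620, Mul(Add(-37, Mul(I, Pow(7, Rational(1, 2)))), Mul(9, 3))), 21031) = Add(Add(20620, Mul(Add(-37, Mul(I, Pow(7, Rational(1, 2)))), 27)), 21031) = Add(Add(20620, Add(-999, Mul(27, I, Pow(7, Rational(1, 2))))), 21031) = Add(Add(19621, Mul(27, I, Pow(7, Rational(1, 2)))), 21031) = Add(40652, Mul(27, I, Pow(7, Rational(1, 2))))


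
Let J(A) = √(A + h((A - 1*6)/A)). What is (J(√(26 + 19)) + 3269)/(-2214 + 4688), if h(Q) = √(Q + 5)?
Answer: 3269/2474 + 5^(¾)*√(15 + √2*√(15 - √5))/12370 ≈ 1.3226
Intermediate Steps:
h(Q) = √(5 + Q)
J(A) = √(A + √(5 + (-6 + A)/A)) (J(A) = √(A + √(5 + (A - 1*6)/A)) = √(A + √(5 + (A - 6)/A)) = √(A + √(5 + (-6 + A)/A)))
(J(√(26 + 19)) + 3269)/(-2214 + 4688) = (√(√(26 + 19) + √6*√((-1 + √(26 + 19))/(√(26 + 19)))) + 3269)/(-2214 + 4688) = (√(√45 + √6*√((-1 + √45)/(√45))) + 3269)/2474 = (√(3*√5 + √6*√((-1 + 3*√5)/((3*√5)))) + 3269)*(1/2474) = (√(3*√5 + √6*√((√5/15)*(-1 + 3*√5))) + 3269)*(1/2474) = (√(3*√5 + √6*√(√5*(-1 + 3*√5)/15)) + 3269)*(1/2474) = (√(3*√5 + √6*(√3*5^(¾)*√(-1 + 3*√5)/15)) + 3269)*(1/2474) = (√(3*√5 + √2*5^(¾)*√(-1 + 3*√5)/5) + 3269)*(1/2474) = (3269 + √(3*√5 + √2*5^(¾)*√(-1 + 3*√5)/5))*(1/2474) = 3269/2474 + √(3*√5 + √2*5^(¾)*√(-1 + 3*√5)/5)/2474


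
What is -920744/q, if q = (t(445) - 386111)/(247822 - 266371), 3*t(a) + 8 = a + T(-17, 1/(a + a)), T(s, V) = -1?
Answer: -51236641368/1157897 ≈ -44250.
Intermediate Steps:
t(a) = -3 + a/3 (t(a) = -8/3 + (a - 1)/3 = -8/3 + (-1 + a)/3 = -8/3 + (-⅓ + a/3) = -3 + a/3)
q = 1157897/55647 (q = ((-3 + (⅓)*445) - 386111)/(247822 - 266371) = ((-3 + 445/3) - 386111)/(-18549) = (436/3 - 386111)*(-1/18549) = -1157897/3*(-1/18549) = 1157897/55647 ≈ 20.808)
-920744/q = -920744/1157897/55647 = -920744*55647/1157897 = -51236641368/1157897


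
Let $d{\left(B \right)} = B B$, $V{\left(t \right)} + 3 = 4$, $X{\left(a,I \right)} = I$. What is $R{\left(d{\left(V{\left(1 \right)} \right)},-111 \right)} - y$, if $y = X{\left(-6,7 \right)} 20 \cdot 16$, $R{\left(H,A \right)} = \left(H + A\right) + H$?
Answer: $-2349$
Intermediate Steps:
$V{\left(t \right)} = 1$ ($V{\left(t \right)} = -3 + 4 = 1$)
$d{\left(B \right)} = B^{2}$
$R{\left(H,A \right)} = A + 2 H$ ($R{\left(H,A \right)} = \left(A + H\right) + H = A + 2 H$)
$y = 2240$ ($y = 7 \cdot 20 \cdot 16 = 140 \cdot 16 = 2240$)
$R{\left(d{\left(V{\left(1 \right)} \right)},-111 \right)} - y = \left(-111 + 2 \cdot 1^{2}\right) - 2240 = \left(-111 + 2 \cdot 1\right) - 2240 = \left(-111 + 2\right) - 2240 = -109 - 2240 = -2349$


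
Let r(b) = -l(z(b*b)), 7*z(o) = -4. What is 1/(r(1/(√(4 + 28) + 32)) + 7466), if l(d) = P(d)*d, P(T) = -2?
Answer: 7/52254 ≈ 0.00013396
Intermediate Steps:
z(o) = -4/7 (z(o) = (⅐)*(-4) = -4/7)
l(d) = -2*d
r(b) = -8/7 (r(b) = -(-2)*(-4)/7 = -1*8/7 = -8/7)
1/(r(1/(√(4 + 28) + 32)) + 7466) = 1/(-8/7 + 7466) = 1/(52254/7) = 7/52254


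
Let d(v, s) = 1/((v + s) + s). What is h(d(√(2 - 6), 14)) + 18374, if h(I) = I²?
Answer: 2852306459/155236 - 7*I/38809 ≈ 18374.0 - 0.00018037*I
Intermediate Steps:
d(v, s) = 1/(v + 2*s) (d(v, s) = 1/((s + v) + s) = 1/(v + 2*s))
h(d(√(2 - 6), 14)) + 18374 = (1/(√(2 - 6) + 2*14))² + 18374 = (1/(√(-4) + 28))² + 18374 = (1/(2*I + 28))² + 18374 = (1/(28 + 2*I))² + 18374 = ((28 - 2*I)/788)² + 18374 = (28 - 2*I)²/620944 + 18374 = 18374 + (28 - 2*I)²/620944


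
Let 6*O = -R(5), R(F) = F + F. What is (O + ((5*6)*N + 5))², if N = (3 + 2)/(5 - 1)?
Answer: 60025/36 ≈ 1667.4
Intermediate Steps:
R(F) = 2*F
O = -5/3 (O = (-2*5)/6 = (-1*10)/6 = (⅙)*(-10) = -5/3 ≈ -1.6667)
N = 5/4 ≈ 1.2500
(O + ((5*6)*N + 5))² = (-5/3 + ((5*6)*(5/4) + 5))² = (-5/3 + (30*(5/4) + 5))² = (-5/3 + (75/2 + 5))² = (-5/3 + 85/2)² = (245/6)² = 60025/36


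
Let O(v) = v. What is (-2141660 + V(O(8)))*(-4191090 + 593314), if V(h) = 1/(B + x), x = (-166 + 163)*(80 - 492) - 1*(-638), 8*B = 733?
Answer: 121164473581033792/15725 ≈ 7.7052e+12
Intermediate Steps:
B = 733/8 (B = (1/8)*733 = 733/8 ≈ 91.625)
x = 1874 (x = -3*(-412) + 638 = 1236 + 638 = 1874)
V(h) = 8/15725 (V(h) = 1/(733/8 + 1874) = 1/(15725/8) = 8/15725)
(-2141660 + V(O(8)))*(-4191090 + 593314) = (-2141660 + 8/15725)*(-4191090 + 593314) = -33677603492/15725*(-3597776) = 121164473581033792/15725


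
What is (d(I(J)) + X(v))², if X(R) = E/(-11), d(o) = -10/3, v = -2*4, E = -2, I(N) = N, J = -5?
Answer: 10816/1089 ≈ 9.9321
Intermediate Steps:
v = -8
d(o) = -10/3 (d(o) = -10*⅓ = -10/3)
X(R) = 2/11 (X(R) = -2/(-11) = -2*(-1/11) = 2/11)
(d(I(J)) + X(v))² = (-10/3 + 2/11)² = (-104/33)² = 10816/1089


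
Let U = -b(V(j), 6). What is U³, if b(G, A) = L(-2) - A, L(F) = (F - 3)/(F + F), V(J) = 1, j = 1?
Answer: 6859/64 ≈ 107.17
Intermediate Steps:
L(F) = (-3 + F)/(2*F) (L(F) = (-3 + F)/((2*F)) = (-3 + F)*(1/(2*F)) = (-3 + F)/(2*F))
b(G, A) = 5/4 - A (b(G, A) = (½)*(-3 - 2)/(-2) - A = (½)*(-½)*(-5) - A = 5/4 - A)
U = 19/4 (U = -(5/4 - 1*6) = -(5/4 - 6) = -1*(-19/4) = 19/4 ≈ 4.7500)
U³ = (19/4)³ = 6859/64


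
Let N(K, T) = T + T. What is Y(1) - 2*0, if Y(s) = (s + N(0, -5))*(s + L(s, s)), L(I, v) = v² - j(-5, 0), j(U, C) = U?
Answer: -63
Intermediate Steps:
L(I, v) = 5 + v² (L(I, v) = v² - 1*(-5) = v² + 5 = 5 + v²)
N(K, T) = 2*T
Y(s) = (-10 + s)*(5 + s + s²) (Y(s) = (s + 2*(-5))*(s + (5 + s²)) = (s - 10)*(5 + s + s²) = (-10 + s)*(5 + s + s²))
Y(1) - 2*0 = (-50 + 1³ - 9*1² - 5*1) - 2*0 = (-50 + 1 - 9*1 - 5) + 0 = (-50 + 1 - 9 - 5) + 0 = -63 + 0 = -63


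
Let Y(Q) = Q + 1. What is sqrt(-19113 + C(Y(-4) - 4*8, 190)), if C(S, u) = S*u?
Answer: I*sqrt(25763) ≈ 160.51*I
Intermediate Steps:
Y(Q) = 1 + Q
sqrt(-19113 + C(Y(-4) - 4*8, 190)) = sqrt(-19113 + ((1 - 4) - 4*8)*190) = sqrt(-19113 + (-3 - 32)*190) = sqrt(-19113 - 35*190) = sqrt(-19113 - 6650) = sqrt(-25763) = I*sqrt(25763)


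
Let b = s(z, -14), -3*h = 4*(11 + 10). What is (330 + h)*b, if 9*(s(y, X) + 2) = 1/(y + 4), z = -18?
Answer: -38203/63 ≈ -606.40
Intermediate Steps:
h = -28 (h = -4*(11 + 10)/3 = -4*21/3 = -⅓*84 = -28)
s(y, X) = -2 + 1/(9*(4 + y)) (s(y, X) = -2 + 1/(9*(y + 4)) = -2 + 1/(9*(4 + y)))
b = -253/126 (b = (-71 - 18*(-18))/(9*(4 - 18)) = (⅑)*(-71 + 324)/(-14) = (⅑)*(-1/14)*253 = -253/126 ≈ -2.0079)
(330 + h)*b = (330 - 28)*(-253/126) = 302*(-253/126) = -38203/63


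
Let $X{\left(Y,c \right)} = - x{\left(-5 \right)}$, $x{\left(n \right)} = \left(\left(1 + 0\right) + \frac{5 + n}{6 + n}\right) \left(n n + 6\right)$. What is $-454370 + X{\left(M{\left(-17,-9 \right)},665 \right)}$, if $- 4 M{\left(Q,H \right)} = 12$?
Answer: $-454401$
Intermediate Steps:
$M{\left(Q,H \right)} = -3$ ($M{\left(Q,H \right)} = \left(- \frac{1}{4}\right) 12 = -3$)
$x{\left(n \right)} = \left(1 + \frac{5 + n}{6 + n}\right) \left(6 + n^{2}\right)$ ($x{\left(n \right)} = \left(1 + \frac{5 + n}{6 + n}\right) \left(n^{2} + 6\right) = \left(1 + \frac{5 + n}{6 + n}\right) \left(6 + n^{2}\right)$)
$X{\left(Y,c \right)} = -31$ ($X{\left(Y,c \right)} = - \frac{66 + 2 \left(-5\right)^{3} + 11 \left(-5\right)^{2} + 12 \left(-5\right)}{6 - 5} = - \frac{66 + 2 \left(-125\right) + 11 \cdot 25 - 60}{1} = - 1 \left(66 - 250 + 275 - 60\right) = - 1 \cdot 31 = \left(-1\right) 31 = -31$)
$-454370 + X{\left(M{\left(-17,-9 \right)},665 \right)} = -454370 - 31 = -454401$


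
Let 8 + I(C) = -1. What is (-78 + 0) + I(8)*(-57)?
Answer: 435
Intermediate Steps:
I(C) = -9 (I(C) = -8 - 1 = -9)
(-78 + 0) + I(8)*(-57) = (-78 + 0) - 9*(-57) = -78 + 513 = 435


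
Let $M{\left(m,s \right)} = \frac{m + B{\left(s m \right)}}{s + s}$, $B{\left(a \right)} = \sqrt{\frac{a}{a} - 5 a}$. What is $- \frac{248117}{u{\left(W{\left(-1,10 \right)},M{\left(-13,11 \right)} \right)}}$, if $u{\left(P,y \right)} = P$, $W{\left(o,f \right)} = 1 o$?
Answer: $248117$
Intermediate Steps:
$B{\left(a \right)} = \sqrt{1 - 5 a}$
$M{\left(m,s \right)} = \frac{m + \sqrt{1 - 5 m s}}{2 s}$ ($M{\left(m,s \right)} = \frac{m + \sqrt{1 - 5 s m}}{s + s} = \frac{m + \sqrt{1 - 5 m s}}{2 s}$)
$W{\left(o,f \right)} = o$
$- \frac{248117}{u{\left(W{\left(-1,10 \right)},M{\left(-13,11 \right)} \right)}} = - \frac{248117}{-1} = \left(-248117\right) \left(-1\right) = 248117$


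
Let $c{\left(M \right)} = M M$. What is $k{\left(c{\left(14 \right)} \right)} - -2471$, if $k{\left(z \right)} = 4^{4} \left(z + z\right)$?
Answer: $102823$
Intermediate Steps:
$c{\left(M \right)} = M^{2}$
$k{\left(z \right)} = 512 z$ ($k{\left(z \right)} = 256 \cdot 2 z = 512 z$)
$k{\left(c{\left(14 \right)} \right)} - -2471 = 512 \cdot 14^{2} - -2471 = 512 \cdot 196 + 2471 = 100352 + 2471 = 102823$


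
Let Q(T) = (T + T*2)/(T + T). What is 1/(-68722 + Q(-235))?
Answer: -2/137441 ≈ -1.4552e-5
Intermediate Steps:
Q(T) = 3/2 (Q(T) = (T + 2*T)/((2*T)) = (3*T)*(1/(2*T)) = 3/2)
1/(-68722 + Q(-235)) = 1/(-68722 + 3/2) = 1/(-137441/2) = -2/137441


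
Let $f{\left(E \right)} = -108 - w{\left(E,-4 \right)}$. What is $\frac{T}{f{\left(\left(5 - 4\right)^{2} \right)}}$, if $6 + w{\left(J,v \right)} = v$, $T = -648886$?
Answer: $\frac{46349}{7} \approx 6621.3$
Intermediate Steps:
$w{\left(J,v \right)} = -6 + v$
$f{\left(E \right)} = -98$ ($f{\left(E \right)} = -108 - \left(-6 - 4\right) = -108 - -10 = -108 + 10 = -98$)
$\frac{T}{f{\left(\left(5 - 4\right)^{2} \right)}} = - \frac{648886}{-98} = \left(-648886\right) \left(- \frac{1}{98}\right) = \frac{46349}{7}$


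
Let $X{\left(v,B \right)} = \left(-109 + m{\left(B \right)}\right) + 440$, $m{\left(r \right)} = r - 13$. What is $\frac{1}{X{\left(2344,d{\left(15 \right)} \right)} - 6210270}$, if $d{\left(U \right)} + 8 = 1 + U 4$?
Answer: $- \frac{1}{6209899} \approx -1.6103 \cdot 10^{-7}$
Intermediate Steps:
$m{\left(r \right)} = -13 + r$ ($m{\left(r \right)} = r - 13 = -13 + r$)
$d{\left(U \right)} = -7 + 4 U$ ($d{\left(U \right)} = -8 + \left(1 + U 4\right) = -8 + \left(1 + 4 U\right) = -7 + 4 U$)
$X{\left(v,B \right)} = 318 + B$ ($X{\left(v,B \right)} = \left(-109 + \left(-13 + B\right)\right) + 440 = \left(-122 + B\right) + 440 = 318 + B$)
$\frac{1}{X{\left(2344,d{\left(15 \right)} \right)} - 6210270} = \frac{1}{\left(318 + \left(-7 + 4 \cdot 15\right)\right) - 6210270} = \frac{1}{\left(318 + \left(-7 + 60\right)\right) - 6210270} = \frac{1}{\left(318 + 53\right) - 6210270} = \frac{1}{371 - 6210270} = \frac{1}{-6209899} = - \frac{1}{6209899}$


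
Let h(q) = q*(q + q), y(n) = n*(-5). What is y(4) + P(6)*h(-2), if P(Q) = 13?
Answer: 84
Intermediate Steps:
y(n) = -5*n
h(q) = 2*q**2 (h(q) = q*(2*q) = 2*q**2)
y(4) + P(6)*h(-2) = -5*4 + 13*(2*(-2)**2) = -20 + 13*(2*4) = -20 + 13*8 = -20 + 104 = 84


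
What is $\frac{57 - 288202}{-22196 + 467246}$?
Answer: $- \frac{57629}{89010} \approx -0.64744$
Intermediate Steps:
$\frac{57 - 288202}{-22196 + 467246} = - \frac{288145}{445050} = \left(-288145\right) \frac{1}{445050} = - \frac{57629}{89010}$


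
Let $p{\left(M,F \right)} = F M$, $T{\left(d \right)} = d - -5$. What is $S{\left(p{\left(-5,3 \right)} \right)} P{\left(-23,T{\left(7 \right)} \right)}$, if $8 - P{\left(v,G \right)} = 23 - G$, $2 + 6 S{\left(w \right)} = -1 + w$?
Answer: $9$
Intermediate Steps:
$T{\left(d \right)} = 5 + d$ ($T{\left(d \right)} = d + 5 = 5 + d$)
$S{\left(w \right)} = - \frac{1}{2} + \frac{w}{6}$ ($S{\left(w \right)} = - \frac{1}{3} + \frac{-1 + w}{6} = - \frac{1}{3} + \left(- \frac{1}{6} + \frac{w}{6}\right) = - \frac{1}{2} + \frac{w}{6}$)
$P{\left(v,G \right)} = -15 + G$ ($P{\left(v,G \right)} = 8 - \left(23 - G\right) = 8 + \left(-23 + G\right) = -15 + G$)
$S{\left(p{\left(-5,3 \right)} \right)} P{\left(-23,T{\left(7 \right)} \right)} = \left(- \frac{1}{2} + \frac{3 \left(-5\right)}{6}\right) \left(-15 + \left(5 + 7\right)\right) = \left(- \frac{1}{2} + \frac{1}{6} \left(-15\right)\right) \left(-15 + 12\right) = \left(- \frac{1}{2} - \frac{5}{2}\right) \left(-3\right) = \left(-3\right) \left(-3\right) = 9$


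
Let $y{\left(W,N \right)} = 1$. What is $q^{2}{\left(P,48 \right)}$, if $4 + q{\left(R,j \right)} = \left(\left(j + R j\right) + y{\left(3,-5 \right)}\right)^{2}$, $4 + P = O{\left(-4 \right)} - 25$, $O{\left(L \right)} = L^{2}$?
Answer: $109310245641$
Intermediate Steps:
$P = -13$ ($P = -4 - \left(25 - \left(-4\right)^{2}\right) = -4 + \left(16 - 25\right) = -4 - 9 = -13$)
$q{\left(R,j \right)} = -4 + \left(1 + j + R j\right)^{2}$ ($q{\left(R,j \right)} = -4 + \left(\left(j + R j\right) + 1\right)^{2} = -4 + \left(1 + j + R j\right)^{2}$)
$q^{2}{\left(P,48 \right)} = \left(-4 + \left(1 + 48 - 624\right)^{2}\right)^{2} = \left(-4 + \left(-575\right)^{2}\right)^{2} = \left(-4 + 330625\right)^{2} = 330621^{2} = 109310245641$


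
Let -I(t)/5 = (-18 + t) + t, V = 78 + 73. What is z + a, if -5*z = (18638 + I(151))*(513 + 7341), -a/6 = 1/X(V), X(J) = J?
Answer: -20419756002/755 ≈ -2.7046e+7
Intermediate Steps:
V = 151
I(t) = 90 - 10*t (I(t) = -5*((-18 + t) + t) = -5*(-18 + 2*t) = 90 - 10*t)
a = -6/151 ≈ -0.039735
z = -135230172/5 (z = -(18638 + (90 - 10*151))*(513 + 7341)/5 = -(18638 + (90 - 1510))*7854/5 = -(18638 - 1420)*7854/5 = -17218*7854/5 = -1/5*135230172 = -135230172/5 ≈ -2.7046e+7)
z + a = -135230172/5 - 6/151 = -20419756002/755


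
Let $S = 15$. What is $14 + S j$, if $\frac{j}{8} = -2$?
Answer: $-226$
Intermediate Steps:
$j = -16$ ($j = 8 \left(-2\right) = -16$)
$14 + S j = 14 + 15 \left(-16\right) = 14 - 240 = -226$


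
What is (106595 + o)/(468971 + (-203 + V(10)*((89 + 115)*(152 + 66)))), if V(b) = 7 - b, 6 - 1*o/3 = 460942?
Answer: -1276213/335352 ≈ -3.8056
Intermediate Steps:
o = -1382808 (o = 18 - 3*460942 = 18 - 1382826 = -1382808)
(106595 + o)/(468971 + (-203 + V(10)*((89 + 115)*(152 + 66)))) = (106595 - 1382808)/(468971 + (-203 + (7 - 1*10)*((89 + 115)*(152 + 66)))) = -1276213/(468971 + (-203 + (7 - 10)*(204*218))) = -1276213/(468971 + (-203 - 3*44472)) = -1276213/(468971 + (-203 - 133416)) = -1276213/(468971 - 133619) = -1276213/335352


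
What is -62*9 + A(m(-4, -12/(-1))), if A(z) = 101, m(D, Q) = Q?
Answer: -457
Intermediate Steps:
-62*9 + A(m(-4, -12/(-1))) = -62*9 + 101 = -558 + 101 = -457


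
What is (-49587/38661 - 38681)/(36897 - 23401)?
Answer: -62312322/21740369 ≈ -2.8662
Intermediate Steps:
(-49587/38661 - 38681)/(36897 - 23401) = (-49587*1/38661 - 38681)/13496 = (-16529/12887 - 38681)*(1/13496) = -498498576/12887*1/13496 = -62312322/21740369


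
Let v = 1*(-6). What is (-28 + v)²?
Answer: 1156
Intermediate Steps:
v = -6
(-28 + v)² = (-28 - 6)² = (-34)² = 1156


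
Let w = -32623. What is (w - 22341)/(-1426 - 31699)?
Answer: 54964/33125 ≈ 1.6593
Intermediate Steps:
(w - 22341)/(-1426 - 31699) = (-32623 - 22341)/(-1426 - 31699) = -54964/(-33125) = -54964*(-1/33125) = 54964/33125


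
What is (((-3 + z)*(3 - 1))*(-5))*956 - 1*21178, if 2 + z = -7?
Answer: 93542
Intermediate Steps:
z = -9 (z = -2 - 7 = -9)
(((-3 + z)*(3 - 1))*(-5))*956 - 1*21178 = (((-3 - 9)*(3 - 1))*(-5))*956 - 1*21178 = (-12*2*(-5))*956 - 21178 = -24*(-5)*956 - 21178 = 120*956 - 21178 = 114720 - 21178 = 93542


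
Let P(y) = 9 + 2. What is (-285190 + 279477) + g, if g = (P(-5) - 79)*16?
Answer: -6801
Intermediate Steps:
P(y) = 11
g = -1088 (g = (11 - 79)*16 = -68*16 = -1088)
(-285190 + 279477) + g = (-285190 + 279477) - 1088 = -5713 - 1088 = -6801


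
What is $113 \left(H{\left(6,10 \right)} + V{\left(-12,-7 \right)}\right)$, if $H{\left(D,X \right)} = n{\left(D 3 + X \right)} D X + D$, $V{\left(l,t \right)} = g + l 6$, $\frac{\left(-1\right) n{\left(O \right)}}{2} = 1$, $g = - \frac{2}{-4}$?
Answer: $- \frac{41923}{2} \approx -20962.0$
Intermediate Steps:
$g = \frac{1}{2}$ ($g = \left(-2\right) \left(- \frac{1}{4}\right) = \frac{1}{2} \approx 0.5$)
$n{\left(O \right)} = -2$ ($n{\left(O \right)} = \left(-2\right) 1 = -2$)
$V{\left(l,t \right)} = \frac{1}{2} + 6 l$ ($V{\left(l,t \right)} = \frac{1}{2} + l 6 = \frac{1}{2} + 6 l$)
$H{\left(D,X \right)} = D - 2 D X$ ($H{\left(D,X \right)} = - 2 D X + D = D - 2 D X$)
$113 \left(H{\left(6,10 \right)} + V{\left(-12,-7 \right)}\right) = 113 \left(6 \left(1 - 20\right) + \left(\frac{1}{2} + 6 \left(-12\right)\right)\right) = 113 \left(6 \left(1 - 20\right) + \left(\frac{1}{2} - 72\right)\right) = 113 \left(6 \left(-19\right) - \frac{143}{2}\right) = 113 \left(-114 - \frac{143}{2}\right) = 113 \left(- \frac{371}{2}\right) = - \frac{41923}{2}$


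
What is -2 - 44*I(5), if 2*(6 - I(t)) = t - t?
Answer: -266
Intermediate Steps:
I(t) = 6 (I(t) = 6 - (t - t)/2 = 6 - 1/2*0 = 6 + 0 = 6)
-2 - 44*I(5) = -2 - 44*6 = -2 - 264 = -266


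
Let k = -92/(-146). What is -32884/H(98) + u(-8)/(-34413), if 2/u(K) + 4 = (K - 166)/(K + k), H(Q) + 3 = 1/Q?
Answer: 584999794551766/53187872475 ≈ 10999.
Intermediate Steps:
k = 46/73 (k = -92*(-1/146) = 46/73 ≈ 0.63014)
H(Q) = -3 + 1/Q
u(K) = 2/(-4 + (-166 + K)/(46/73 + K)) (u(K) = 2/(-4 + (K - 166)/(K + 46/73)) = 2/(-4 + (-166 + K)/(46/73 + K)))
-32884/H(98) + u(-8)/(-34413) = -32884/(-3 + 1/98) + (2*(-46 - 73*(-8))/(12302 + 219*(-8)))/(-34413) = -32884/(-3 + 1/98) + (2*(-46 + 584)/(12302 - 1752))*(-1/34413) = -32884/(-293/98) + (2*538/10550)*(-1/34413) = -32884*(-98/293) + (2*(1/10550)*538)*(-1/34413) = 3222632/293 + (538/5275)*(-1/34413) = 3222632/293 - 538/181528575 = 584999794551766/53187872475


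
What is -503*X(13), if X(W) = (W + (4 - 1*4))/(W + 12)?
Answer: -6539/25 ≈ -261.56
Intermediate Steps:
X(W) = W/(12 + W) (X(W) = (W + (4 - 4))/(12 + W) = (W + 0)/(12 + W) = W/(12 + W))
-503*X(13) = -6539/(12 + 13) = -6539/25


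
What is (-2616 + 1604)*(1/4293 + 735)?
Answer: -3193220272/4293 ≈ -7.4382e+5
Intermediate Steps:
(-2616 + 1604)*(1/4293 + 735) = -1012*(1/4293 + 735) = -1012*3155356/4293 = -3193220272/4293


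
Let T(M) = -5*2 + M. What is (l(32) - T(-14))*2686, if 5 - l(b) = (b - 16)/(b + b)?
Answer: 154445/2 ≈ 77223.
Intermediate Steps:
T(M) = -10 + M
l(b) = 5 - (-16 + b)/(2*b) (l(b) = 5 - (b - 16)/(b + b) = 5 - (-16 + b)/(2*b))
(l(32) - T(-14))*2686 = ((9/2 + 8/32) - (-10 - 14))*2686 = ((9/2 + 8*(1/32)) - 1*(-24))*2686 = ((9/2 + 1/4) + 24)*2686 = (19/4 + 24)*2686 = (115/4)*2686 = 154445/2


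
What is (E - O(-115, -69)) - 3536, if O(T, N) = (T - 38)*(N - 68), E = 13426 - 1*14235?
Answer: -25306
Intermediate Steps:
E = -809 (E = 13426 - 14235 = -809)
O(T, N) = (-68 + N)*(-38 + T) (O(T, N) = (-38 + T)*(-68 + N) = (-68 + N)*(-38 + T))
(E - O(-115, -69)) - 3536 = (-809 - (2584 - 68*(-115) - 38*(-69) - 69*(-115))) - 3536 = (-809 - (2584 + 7820 + 2622 + 7935)) - 3536 = (-809 - 1*20961) - 3536 = (-809 - 20961) - 3536 = -21770 - 3536 = -25306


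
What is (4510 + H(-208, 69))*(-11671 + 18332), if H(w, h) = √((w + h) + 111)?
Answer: 30041110 + 13322*I*√7 ≈ 3.0041e+7 + 35247.0*I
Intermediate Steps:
H(w, h) = √(111 + h + w) (H(w, h) = √((h + w) + 111) = √(111 + h + w))
(4510 + H(-208, 69))*(-11671 + 18332) = (4510 + √(111 + 69 - 208))*(-11671 + 18332) = (4510 + √(-28))*6661 = (4510 + 2*I*√7)*6661 = 30041110 + 13322*I*√7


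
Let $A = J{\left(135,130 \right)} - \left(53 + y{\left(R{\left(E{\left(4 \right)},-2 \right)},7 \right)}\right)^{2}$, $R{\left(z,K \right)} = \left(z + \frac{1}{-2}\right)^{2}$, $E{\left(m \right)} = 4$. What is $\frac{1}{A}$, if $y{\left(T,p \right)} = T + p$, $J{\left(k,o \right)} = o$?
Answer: $- \frac{16}{81441} \approx -0.00019646$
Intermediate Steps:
$R{\left(z,K \right)} = \left(- \frac{1}{2} + z\right)^{2}$ ($R{\left(z,K \right)} = \left(z - \frac{1}{2}\right)^{2} = \left(- \frac{1}{2} + z\right)^{2}$)
$A = - \frac{81441}{16}$ ($A = 130 - \left(53 + \left(\frac{\left(-1 + 2 \cdot 4\right)^{2}}{4} + 7\right)\right)^{2} = 130 - \left(53 + \left(\frac{\left(-1 + 8\right)^{2}}{4} + 7\right)\right)^{2} = 130 - \left(53 + \left(\frac{7^{2}}{4} + 7\right)\right)^{2} = 130 - \left(53 + \left(\frac{1}{4} \cdot 49 + 7\right)\right)^{2} = 130 - \left(53 + \left(\frac{49}{4} + 7\right)\right)^{2} = 130 - \left(53 + \frac{77}{4}\right)^{2} = 130 - \left(\frac{289}{4}\right)^{2} = 130 - \frac{83521}{16} = - \frac{81441}{16} \approx -5090.1$)
$\frac{1}{A} = \frac{1}{- \frac{81441}{16}} = - \frac{16}{81441}$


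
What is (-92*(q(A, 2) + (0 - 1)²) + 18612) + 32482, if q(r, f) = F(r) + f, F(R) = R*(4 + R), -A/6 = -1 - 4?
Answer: -43022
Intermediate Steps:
A = 30 (A = -6*(-1 - 4) = -6*(-5) = 30)
q(r, f) = f + r*(4 + r) (q(r, f) = r*(4 + r) + f = f + r*(4 + r))
(-92*(q(A, 2) + (0 - 1)²) + 18612) + 32482 = (-92*((2 + 30*(4 + 30)) + (0 - 1)²) + 18612) + 32482 = (-92*((2 + 30*34) + (-1)²) + 18612) + 32482 = (-92*((2 + 1020) + 1) + 18612) + 32482 = (-92*(1022 + 1) + 18612) + 32482 = (-92*1023 + 18612) + 32482 = (-94116 + 18612) + 32482 = -75504 + 32482 = -43022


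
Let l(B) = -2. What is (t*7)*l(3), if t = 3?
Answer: -42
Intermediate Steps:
(t*7)*l(3) = (3*7)*(-2) = 21*(-2) = -42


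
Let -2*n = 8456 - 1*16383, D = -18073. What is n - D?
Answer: 44073/2 ≈ 22037.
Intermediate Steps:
n = 7927/2 (n = -(8456 - 1*16383)/2 = -(8456 - 16383)/2 = -½*(-7927) = 7927/2 ≈ 3963.5)
n - D = 7927/2 - 1*(-18073) = 7927/2 + 18073 = 44073/2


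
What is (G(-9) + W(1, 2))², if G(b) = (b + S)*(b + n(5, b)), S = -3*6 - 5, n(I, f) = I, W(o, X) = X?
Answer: 16900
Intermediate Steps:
S = -23 (S = -18 - 5 = -23)
G(b) = (-23 + b)*(5 + b) (G(b) = (b - 23)*(b + 5) = (-23 + b)*(5 + b))
(G(-9) + W(1, 2))² = ((-115 + (-9)² - 18*(-9)) + 2)² = ((-115 + 81 + 162) + 2)² = (128 + 2)² = 130² = 16900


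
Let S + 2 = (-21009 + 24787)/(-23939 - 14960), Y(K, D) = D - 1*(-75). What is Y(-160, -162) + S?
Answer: -3465789/38899 ≈ -89.097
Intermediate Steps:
Y(K, D) = 75 + D (Y(K, D) = D + 75 = 75 + D)
S = -81576/38899 (S = -2 + (-21009 + 24787)/(-23939 - 14960) = -2 + 3778/(-38899) = -2 + 3778*(-1/38899) = -2 - 3778/38899 = -81576/38899 ≈ -2.0971)
Y(-160, -162) + S = (75 - 162) - 81576/38899 = -87 - 81576/38899 = -3465789/38899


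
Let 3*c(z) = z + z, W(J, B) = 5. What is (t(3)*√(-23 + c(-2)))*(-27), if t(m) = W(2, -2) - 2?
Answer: -27*I*√219 ≈ -399.56*I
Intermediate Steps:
c(z) = 2*z/3 (c(z) = (z + z)/3 = (2*z)/3 = 2*z/3)
t(m) = 3 (t(m) = 5 - 2 = 3)
(t(3)*√(-23 + c(-2)))*(-27) = (3*√(-23 + (⅔)*(-2)))*(-27) = (3*√(-23 - 4/3))*(-27) = (3*√(-73/3))*(-27) = (3*(I*√219/3))*(-27) = (I*√219)*(-27) = -27*I*√219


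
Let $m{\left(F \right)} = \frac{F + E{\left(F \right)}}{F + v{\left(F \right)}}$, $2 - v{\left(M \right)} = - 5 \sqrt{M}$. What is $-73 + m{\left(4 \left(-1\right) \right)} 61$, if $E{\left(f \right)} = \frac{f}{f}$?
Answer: $- \frac{3613}{52} + \frac{915 i}{52} \approx -69.481 + 17.596 i$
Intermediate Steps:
$v{\left(M \right)} = 2 + 5 \sqrt{M}$ ($v{\left(M \right)} = 2 - - 5 \sqrt{M} = 2 + 5 \sqrt{M}$)
$E{\left(f \right)} = 1$
$m{\left(F \right)} = \frac{1 + F}{2 + F + 5 \sqrt{F}}$ ($m{\left(F \right)} = \frac{F + 1}{F + \left(2 + 5 \sqrt{F}\right)} = \frac{1 + F}{2 + F + 5 \sqrt{F}}$)
$-73 + m{\left(4 \left(-1\right) \right)} 61 = -73 + \frac{1 + 4 \left(-1\right)}{2 + 4 \left(-1\right) + 5 \sqrt{4 \left(-1\right)}} 61 = -73 + \frac{1 - 4}{2 - 4 + 5 \sqrt{-4}} \cdot 61 = -73 + \frac{1}{2 - 4 + 5 \cdot 2 i} \left(-3\right) 61 = -73 + \frac{1}{2 - 4 + 10 i} \left(-3\right) 61 = -73 + \frac{1}{-2 + 10 i} \left(-3\right) 61 = -73 + \frac{-2 - 10 i}{104} \left(-3\right) 61 = -73 + - \frac{3 \left(-2 - 10 i\right)}{104} \cdot 61 = -73 - \frac{183 \left(-2 - 10 i\right)}{104}$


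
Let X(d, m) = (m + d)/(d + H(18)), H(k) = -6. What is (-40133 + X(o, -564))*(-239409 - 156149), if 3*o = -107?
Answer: 1983654542908/125 ≈ 1.5869e+10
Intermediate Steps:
o = -107/3 (o = (⅓)*(-107) = -107/3 ≈ -35.667)
X(d, m) = (d + m)/(-6 + d) (X(d, m) = (m + d)/(d - 6) = (d + m)/(-6 + d))
(-40133 + X(o, -564))*(-239409 - 156149) = (-40133 + (-107/3 - 564)/(-6 - 107/3))*(-239409 - 156149) = (-40133 - 1799/3/(-125/3))*(-395558) = (-40133 - 3/125*(-1799/3))*(-395558) = (-40133 + 1799/125)*(-395558) = -5014826/125*(-395558) = 1983654542908/125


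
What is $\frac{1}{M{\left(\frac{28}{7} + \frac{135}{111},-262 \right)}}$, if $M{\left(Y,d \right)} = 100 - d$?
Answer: $\frac{1}{362} \approx 0.0027624$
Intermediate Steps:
$\frac{1}{M{\left(\frac{28}{7} + \frac{135}{111},-262 \right)}} = \frac{1}{100 - -262} = \frac{1}{100 + 262} = \frac{1}{362}$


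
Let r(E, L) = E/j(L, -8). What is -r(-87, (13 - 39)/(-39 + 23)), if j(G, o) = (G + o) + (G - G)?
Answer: -232/17 ≈ -13.647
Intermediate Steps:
j(G, o) = G + o (j(G, o) = (G + o) + 0 = G + o)
r(E, L) = E/(-8 + L) (r(E, L) = E/(L - 8) = E/(-8 + L))
-r(-87, (13 - 39)/(-39 + 23)) = -(-87)/(-8 + (13 - 39)/(-39 + 23)) = -(-87)/(-8 - 26/(-16)) = -(-87)/(-8 - 26*(-1/16)) = -(-87)/(-8 + 13/8) = -(-87)/(-51/8) = -(-87)*(-8)/51 = -1*232/17 = -232/17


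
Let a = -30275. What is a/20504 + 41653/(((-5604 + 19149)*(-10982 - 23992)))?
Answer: -7171406365681/4856606453160 ≈ -1.4766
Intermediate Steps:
a/20504 + 41653/(((-5604 + 19149)*(-10982 - 23992))) = -30275/20504 + 41653/(((-5604 + 19149)*(-10982 - 23992))) = -30275*1/20504 + 41653/((13545*(-34974))) = -30275/20504 + 41653/(-473722830) = -30275/20504 + 41653*(-1/473722830) = -30275/20504 - 41653/473722830 = -7171406365681/4856606453160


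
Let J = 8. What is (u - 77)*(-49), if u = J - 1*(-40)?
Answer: 1421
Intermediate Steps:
u = 48 (u = 8 - 1*(-40) = 8 + 40 = 48)
(u - 77)*(-49) = (48 - 77)*(-49) = -29*(-49) = 1421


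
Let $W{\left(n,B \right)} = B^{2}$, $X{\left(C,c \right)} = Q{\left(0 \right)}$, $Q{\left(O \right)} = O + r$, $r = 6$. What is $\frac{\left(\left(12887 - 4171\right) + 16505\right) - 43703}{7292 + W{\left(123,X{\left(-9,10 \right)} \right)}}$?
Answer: $- \frac{9241}{3664} \approx -2.5221$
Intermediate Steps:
$Q{\left(O \right)} = 6 + O$ ($Q{\left(O \right)} = O + 6 = 6 + O$)
$X{\left(C,c \right)} = 6$ ($X{\left(C,c \right)} = 6 + 0 = 6$)
$\frac{\left(\left(12887 - 4171\right) + 16505\right) - 43703}{7292 + W{\left(123,X{\left(-9,10 \right)} \right)}} = \frac{\left(\left(12887 - 4171\right) + 16505\right) - 43703}{7292 + 6^{2}} = \frac{\left(8716 + 16505\right) - 43703}{7292 + 36} = \frac{25221 - 43703}{7328} = \left(-18482\right) \frac{1}{7328} = - \frac{9241}{3664}$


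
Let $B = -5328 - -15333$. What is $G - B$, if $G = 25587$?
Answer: $15582$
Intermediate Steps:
$B = 10005$ ($B = -5328 + 15333 = 10005$)
$G - B = 25587 - 10005 = 15582$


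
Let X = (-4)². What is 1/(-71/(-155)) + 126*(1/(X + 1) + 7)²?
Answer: 128867195/20519 ≈ 6280.4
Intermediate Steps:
X = 16
1/(-71/(-155)) + 126*(1/(X + 1) + 7)² = 1/(-71/(-155)) + 126*(1/(16 + 1) + 7)² = 1/(-71*(-1/155)) + 126*(1/17 + 7)² = 1/(71/155) + 126*(1/17 + 7)² = 155/71 + 126*(120/17)² = 155/71 + 126*(14400/289) = 155/71 + 1814400/289 = 128867195/20519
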